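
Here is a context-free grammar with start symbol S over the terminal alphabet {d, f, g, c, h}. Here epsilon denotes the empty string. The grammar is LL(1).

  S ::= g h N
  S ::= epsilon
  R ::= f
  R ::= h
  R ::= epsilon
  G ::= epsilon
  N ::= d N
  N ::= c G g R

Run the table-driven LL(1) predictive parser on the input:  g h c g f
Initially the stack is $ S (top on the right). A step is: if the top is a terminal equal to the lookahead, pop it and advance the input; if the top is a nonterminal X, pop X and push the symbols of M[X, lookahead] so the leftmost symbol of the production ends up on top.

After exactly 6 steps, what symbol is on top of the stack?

g

step 1: stack=$ S  input=g h c g f $  — expand S ::= g h N
step 2: stack=$ N h g  input=g h c g f $  — match g
step 3: stack=$ N h  input=h c g f $  — match h
step 4: stack=$ N  input=c g f $  — expand N ::= c G g R
step 5: stack=$ R g G c  input=c g f $  — match c
step 6: stack=$ R g G  input=g f $  — expand G ::= epsilon
Stack after step 6: $ R g (top = g).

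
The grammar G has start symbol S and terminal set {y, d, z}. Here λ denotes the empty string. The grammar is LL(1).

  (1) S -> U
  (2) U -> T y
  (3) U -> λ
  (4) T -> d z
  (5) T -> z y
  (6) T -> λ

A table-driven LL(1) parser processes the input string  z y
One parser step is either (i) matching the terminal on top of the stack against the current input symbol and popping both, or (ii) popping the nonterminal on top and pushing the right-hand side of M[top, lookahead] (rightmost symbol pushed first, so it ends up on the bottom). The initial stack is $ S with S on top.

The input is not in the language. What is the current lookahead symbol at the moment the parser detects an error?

$

step 1: stack=$ S  input=z y $  — expand S -> U
step 2: stack=$ U  input=z y $  — expand U -> T y
step 3: stack=$ y T  input=z y $  — expand T -> z y
step 4: stack=$ y y z  input=z y $  — match z
step 5: stack=$ y y  input=y $  — match y
step 6: stack=$ y  input=$  — error: top is terminal y but lookahead is $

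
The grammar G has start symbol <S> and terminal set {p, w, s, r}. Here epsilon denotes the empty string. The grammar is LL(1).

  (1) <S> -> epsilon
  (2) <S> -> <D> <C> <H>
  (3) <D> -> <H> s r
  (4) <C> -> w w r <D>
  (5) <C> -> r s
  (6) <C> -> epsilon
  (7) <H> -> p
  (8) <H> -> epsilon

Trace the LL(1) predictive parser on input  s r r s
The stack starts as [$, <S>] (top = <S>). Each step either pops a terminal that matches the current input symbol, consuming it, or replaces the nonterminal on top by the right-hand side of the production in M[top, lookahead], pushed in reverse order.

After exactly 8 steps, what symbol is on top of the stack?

step 1: stack=$ <S>  input=s r r s $  — expand <S> -> <D> <C> <H>
step 2: stack=$ <H> <C> <D>  input=s r r s $  — expand <D> -> <H> s r
step 3: stack=$ <H> <C> r s <H>  input=s r r s $  — expand <H> -> epsilon
step 4: stack=$ <H> <C> r s  input=s r r s $  — match s
step 5: stack=$ <H> <C> r  input=r r s $  — match r
step 6: stack=$ <H> <C>  input=r s $  — expand <C> -> r s
step 7: stack=$ <H> s r  input=r s $  — match r
step 8: stack=$ <H> s  input=s $  — match s
Stack after step 8: $ <H> (top = <H>).

<H>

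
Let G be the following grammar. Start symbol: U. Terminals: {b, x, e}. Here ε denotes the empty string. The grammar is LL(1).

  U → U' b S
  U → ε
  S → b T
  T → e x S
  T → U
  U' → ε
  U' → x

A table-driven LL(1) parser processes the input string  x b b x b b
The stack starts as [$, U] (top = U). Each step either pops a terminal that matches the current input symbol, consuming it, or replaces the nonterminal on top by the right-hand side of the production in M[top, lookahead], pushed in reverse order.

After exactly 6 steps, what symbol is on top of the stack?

T

     Stack     Input          Action
  1  $ U       x b b x b b $  expand U → U' b S
  2  $ S b U'  x b b x b b $  expand U' → x
  3  $ S b x   x b b x b b $  match x
  4  $ S b     b b x b b $    match b
  5  $ S       b x b b $      expand S → b T
  6  $ T b     b x b b $      match b
Stack after step 6: $ T (top = T).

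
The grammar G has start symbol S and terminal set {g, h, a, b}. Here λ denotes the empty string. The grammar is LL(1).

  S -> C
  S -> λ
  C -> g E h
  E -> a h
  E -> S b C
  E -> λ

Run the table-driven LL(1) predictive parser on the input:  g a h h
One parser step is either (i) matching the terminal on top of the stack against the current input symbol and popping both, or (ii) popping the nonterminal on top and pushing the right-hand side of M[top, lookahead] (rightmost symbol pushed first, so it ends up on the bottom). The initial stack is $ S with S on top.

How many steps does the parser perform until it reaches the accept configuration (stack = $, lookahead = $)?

7

     Stack    Input      Action
  1  $ S      g a h h $  expand S -> C
  2  $ C      g a h h $  expand C -> g E h
  3  $ h E g  g a h h $  match g
  4  $ h E    a h h $    expand E -> a h
  5  $ h h a  a h h $    match a
  6  $ h h    h h $      match h
  7  $ h      h $        match h
Accept reached after 7 steps.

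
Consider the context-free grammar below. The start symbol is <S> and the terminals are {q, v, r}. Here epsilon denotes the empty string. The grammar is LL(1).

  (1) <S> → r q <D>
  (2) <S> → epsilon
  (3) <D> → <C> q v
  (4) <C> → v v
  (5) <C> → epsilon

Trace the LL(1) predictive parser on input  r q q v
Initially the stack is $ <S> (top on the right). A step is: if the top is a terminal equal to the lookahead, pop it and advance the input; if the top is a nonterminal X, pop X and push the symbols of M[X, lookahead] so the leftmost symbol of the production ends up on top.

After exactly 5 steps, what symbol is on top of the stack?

q

step 1: stack=$ <S>  input=r q q v $  — expand <S> → r q <D>
step 2: stack=$ <D> q r  input=r q q v $  — match r
step 3: stack=$ <D> q  input=q q v $  — match q
step 4: stack=$ <D>  input=q v $  — expand <D> → <C> q v
step 5: stack=$ v q <C>  input=q v $  — expand <C> → epsilon
Stack after step 5: $ v q (top = q).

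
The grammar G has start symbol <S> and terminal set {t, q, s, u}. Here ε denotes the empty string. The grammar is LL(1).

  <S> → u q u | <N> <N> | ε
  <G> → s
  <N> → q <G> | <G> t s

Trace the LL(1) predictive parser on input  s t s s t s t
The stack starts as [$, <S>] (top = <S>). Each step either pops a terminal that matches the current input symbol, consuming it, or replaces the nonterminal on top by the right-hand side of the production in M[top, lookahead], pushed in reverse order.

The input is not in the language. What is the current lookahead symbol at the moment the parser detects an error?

step 1: stack=$ <S>  input=s t s s t s t $  — expand <S> → <N> <N>
step 2: stack=$ <N> <N>  input=s t s s t s t $  — expand <N> → <G> t s
step 3: stack=$ <N> s t <G>  input=s t s s t s t $  — expand <G> → s
step 4: stack=$ <N> s t s  input=s t s s t s t $  — match s
step 5: stack=$ <N> s t  input=t s s t s t $  — match t
step 6: stack=$ <N> s  input=s s t s t $  — match s
step 7: stack=$ <N>  input=s t s t $  — expand <N> → <G> t s
step 8: stack=$ s t <G>  input=s t s t $  — expand <G> → s
step 9: stack=$ s t s  input=s t s t $  — match s
step 10: stack=$ s t  input=t s t $  — match t
step 11: stack=$ s  input=s t $  — match s
step 12: stack=$  input=t $  — error: stack empty but input remains

t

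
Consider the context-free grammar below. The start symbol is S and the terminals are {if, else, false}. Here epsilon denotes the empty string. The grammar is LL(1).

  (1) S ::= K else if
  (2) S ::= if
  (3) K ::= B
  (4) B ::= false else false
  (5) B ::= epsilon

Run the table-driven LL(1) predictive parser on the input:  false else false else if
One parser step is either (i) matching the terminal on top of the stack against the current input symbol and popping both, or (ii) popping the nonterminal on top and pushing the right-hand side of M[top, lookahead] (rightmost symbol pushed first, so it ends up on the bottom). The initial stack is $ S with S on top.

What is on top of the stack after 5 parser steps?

false

     Stack                       Input                       Action
  1  $ S                         false else false else if $  expand S ::= K else if
  2  $ if else K                 false else false else if $  expand K ::= B
  3  $ if else B                 false else false else if $  expand B ::= false else false
  4  $ if else false else false  false else false else if $  match false
  5  $ if else false else        else false else if $        match else
Stack after step 5: $ if else false (top = false).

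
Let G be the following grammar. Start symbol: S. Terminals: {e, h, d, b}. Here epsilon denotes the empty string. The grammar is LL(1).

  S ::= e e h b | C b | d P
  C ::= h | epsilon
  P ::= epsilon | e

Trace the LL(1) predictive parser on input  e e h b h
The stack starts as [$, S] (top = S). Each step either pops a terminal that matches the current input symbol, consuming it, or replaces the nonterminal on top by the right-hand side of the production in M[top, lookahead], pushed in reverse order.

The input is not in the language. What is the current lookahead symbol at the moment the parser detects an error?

step 1: stack=$ S  input=e e h b h $  — expand S ::= e e h b
step 2: stack=$ b h e e  input=e e h b h $  — match e
step 3: stack=$ b h e  input=e h b h $  — match e
step 4: stack=$ b h  input=h b h $  — match h
step 5: stack=$ b  input=b h $  — match b
step 6: stack=$  input=h $  — error: stack empty but input remains

h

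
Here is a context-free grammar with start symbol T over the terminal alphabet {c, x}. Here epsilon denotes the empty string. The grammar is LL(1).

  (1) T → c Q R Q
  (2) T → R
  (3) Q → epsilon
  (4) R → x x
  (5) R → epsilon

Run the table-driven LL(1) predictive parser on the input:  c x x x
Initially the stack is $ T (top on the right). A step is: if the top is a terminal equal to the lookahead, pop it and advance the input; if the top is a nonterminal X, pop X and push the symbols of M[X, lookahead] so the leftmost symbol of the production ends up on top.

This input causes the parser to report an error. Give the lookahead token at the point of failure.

x

step 1: stack=$ T  input=c x x x $  — expand T → c Q R Q
step 2: stack=$ Q R Q c  input=c x x x $  — match c
step 3: stack=$ Q R Q  input=x x x $  — expand Q → epsilon
step 4: stack=$ Q R  input=x x x $  — expand R → x x
step 5: stack=$ Q x x  input=x x x $  — match x
step 6: stack=$ Q x  input=x x $  — match x
step 7: stack=$ Q  input=x $  — expand Q → epsilon
step 8: stack=$  input=x $  — error: stack empty but input remains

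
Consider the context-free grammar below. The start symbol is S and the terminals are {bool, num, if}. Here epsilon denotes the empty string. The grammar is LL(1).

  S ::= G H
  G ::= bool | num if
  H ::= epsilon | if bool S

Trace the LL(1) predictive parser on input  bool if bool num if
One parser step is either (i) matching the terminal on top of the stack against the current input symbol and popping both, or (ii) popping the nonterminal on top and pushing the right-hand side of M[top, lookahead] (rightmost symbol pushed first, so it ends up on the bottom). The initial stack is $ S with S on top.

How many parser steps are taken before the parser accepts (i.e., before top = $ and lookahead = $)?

11

step 1: stack=$ S  input=bool if bool num if $  — expand S ::= G H
step 2: stack=$ H G  input=bool if bool num if $  — expand G ::= bool
step 3: stack=$ H bool  input=bool if bool num if $  — match bool
step 4: stack=$ H  input=if bool num if $  — expand H ::= if bool S
step 5: stack=$ S bool if  input=if bool num if $  — match if
step 6: stack=$ S bool  input=bool num if $  — match bool
step 7: stack=$ S  input=num if $  — expand S ::= G H
step 8: stack=$ H G  input=num if $  — expand G ::= num if
step 9: stack=$ H if num  input=num if $  — match num
step 10: stack=$ H if  input=if $  — match if
step 11: stack=$ H  input=$  — expand H ::= epsilon
Accept reached after 11 steps.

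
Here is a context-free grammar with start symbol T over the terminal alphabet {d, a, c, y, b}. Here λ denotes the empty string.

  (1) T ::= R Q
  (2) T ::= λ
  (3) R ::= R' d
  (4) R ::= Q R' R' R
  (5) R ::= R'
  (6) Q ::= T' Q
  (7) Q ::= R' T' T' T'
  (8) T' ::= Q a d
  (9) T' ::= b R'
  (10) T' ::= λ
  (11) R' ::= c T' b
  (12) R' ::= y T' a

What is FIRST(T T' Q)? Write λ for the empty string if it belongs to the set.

{b, c, y}

FIRST(R'): from R'::=c T' b we get {c}; from R'::=y T' a we get {y}. So FIRST(R') = {c, y}.
FIRST(T): from T::=R Q we get {b, c, y}; from T::=λ we get {λ}. So FIRST(T) = {λ, b, c, y}.
FIRST(R): from R::=R' d we get {c, y}; from R::=Q R' R' R we get {b, c, y}; from R::=R' we get {c, y}. So FIRST(R) = {b, c, y}.
FIRST(Q): from Q::=T' Q we get {b, c, y}; from Q::=R' T' T' T' we get {c, y}. So FIRST(Q) = {b, c, y}.
FIRST(T'): from T'::=Q a d we get {b, c, y}; from T'::=b R' we get {b}; from T'::=λ we get {λ}. So FIRST(T') = {λ, b, c, y}.
FIRST(T T' Q): take FIRST of each symbol in turn, carrying on past any symbol whose FIRST contains λ; result {b, c, y}.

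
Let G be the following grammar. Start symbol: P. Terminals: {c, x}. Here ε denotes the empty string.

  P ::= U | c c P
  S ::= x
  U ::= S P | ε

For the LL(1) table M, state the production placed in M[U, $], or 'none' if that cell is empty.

FIRST(S): from S::=x we get {x}. So FIRST(S) = {x}.
FIRST(U): from U::=S P we get {x}; from U::=ε we get {ε}. So FIRST(U) = {ε, x}.
FIRST(P): from P::=U we get {ε, x}; from P::=c c P we get {c}. So FIRST(P) = {ε, c, x}.
FOLLOW(P) includes $ since P is the start symbol.
FOLLOW(P): in P::=c c P, the suffix after P is empty (adds nothing new); in U::=S P, the suffix after P is empty, so FOLLOW(P) ⊇ FOLLOW(U) = {$}. Thus FOLLOW(P) = {$}.
FOLLOW(U): in P::=U, the suffix after U is empty, so FOLLOW(U) ⊇ FOLLOW(P) = {$}. Thus FOLLOW(U) = {$}.
For U ::= S P: FIRST(S P) = {x}, so it goes in M[U, t] for t ∈ {x}.
For U ::= ε: FIRST(ε) = {ε}, so it goes in M[U, t] for t ∈ {}; since ε ∈ FIRST, also for every t ∈ FOLLOW(U) = {$}.

U ::= ε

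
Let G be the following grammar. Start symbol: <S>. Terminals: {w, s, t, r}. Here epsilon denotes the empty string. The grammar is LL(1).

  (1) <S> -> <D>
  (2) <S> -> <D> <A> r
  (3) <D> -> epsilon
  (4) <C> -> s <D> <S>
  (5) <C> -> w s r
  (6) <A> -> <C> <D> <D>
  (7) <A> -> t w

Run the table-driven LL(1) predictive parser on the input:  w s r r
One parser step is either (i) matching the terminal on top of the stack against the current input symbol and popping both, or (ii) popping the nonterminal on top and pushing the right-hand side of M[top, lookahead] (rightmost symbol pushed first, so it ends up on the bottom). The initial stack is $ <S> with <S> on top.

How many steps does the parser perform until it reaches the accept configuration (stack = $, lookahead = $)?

10

      Stack              Input      Action
   1  $ <S>              w s r r $  expand <S> -> <D> <A> r
   2  $ r <A> <D>        w s r r $  expand <D> -> epsilon
   3  $ r <A>            w s r r $  expand <A> -> <C> <D> <D>
   4  $ r <D> <D> <C>    w s r r $  expand <C> -> w s r
   5  $ r <D> <D> r s w  w s r r $  match w
   6  $ r <D> <D> r s    s r r $    match s
   7  $ r <D> <D> r      r r $      match r
   8  $ r <D> <D>        r $        expand <D> -> epsilon
   9  $ r <D>            r $        expand <D> -> epsilon
  10  $ r                r $        match r
Accept reached after 10 steps.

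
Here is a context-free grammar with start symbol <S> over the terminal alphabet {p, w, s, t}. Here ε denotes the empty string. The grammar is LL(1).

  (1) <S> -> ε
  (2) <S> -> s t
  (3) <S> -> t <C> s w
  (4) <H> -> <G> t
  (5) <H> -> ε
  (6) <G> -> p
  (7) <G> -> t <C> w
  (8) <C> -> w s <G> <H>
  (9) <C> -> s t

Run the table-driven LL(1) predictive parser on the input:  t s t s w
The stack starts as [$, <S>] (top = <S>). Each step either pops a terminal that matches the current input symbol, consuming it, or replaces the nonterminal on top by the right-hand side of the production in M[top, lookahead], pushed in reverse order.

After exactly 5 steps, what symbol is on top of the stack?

s

     Stack        Input        Action
  1  $ <S>        t s t s w $  expand <S> -> t <C> s w
  2  $ w s <C> t  t s t s w $  match t
  3  $ w s <C>    s t s w $    expand <C> -> s t
  4  $ w s t s    s t s w $    match s
  5  $ w s t      t s w $      match t
Stack after step 5: $ w s (top = s).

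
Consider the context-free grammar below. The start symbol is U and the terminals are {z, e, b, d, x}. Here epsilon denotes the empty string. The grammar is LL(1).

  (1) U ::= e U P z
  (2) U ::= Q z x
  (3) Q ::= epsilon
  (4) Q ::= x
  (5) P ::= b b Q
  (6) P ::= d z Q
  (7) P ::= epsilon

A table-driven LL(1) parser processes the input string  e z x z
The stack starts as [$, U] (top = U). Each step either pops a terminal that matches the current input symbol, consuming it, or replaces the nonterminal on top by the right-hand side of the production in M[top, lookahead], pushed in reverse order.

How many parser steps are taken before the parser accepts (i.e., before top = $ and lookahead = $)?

     Stack        Input      Action
  1  $ U          e z x z $  expand U ::= e U P z
  2  $ z P U e    e z x z $  match e
  3  $ z P U      z x z $    expand U ::= Q z x
  4  $ z P x z Q  z x z $    expand Q ::= epsilon
  5  $ z P x z    z x z $    match z
  6  $ z P x      x z $      match x
  7  $ z P        z $        expand P ::= epsilon
  8  $ z          z $        match z
Accept reached after 8 steps.

8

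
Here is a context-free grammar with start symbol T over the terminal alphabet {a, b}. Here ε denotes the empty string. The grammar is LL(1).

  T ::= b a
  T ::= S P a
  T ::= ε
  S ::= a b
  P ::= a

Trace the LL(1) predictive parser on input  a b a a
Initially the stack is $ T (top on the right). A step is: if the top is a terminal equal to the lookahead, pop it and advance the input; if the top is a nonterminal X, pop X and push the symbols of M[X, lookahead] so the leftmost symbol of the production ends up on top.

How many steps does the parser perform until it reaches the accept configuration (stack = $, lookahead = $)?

step 1: stack=$ T  input=a b a a $  — expand T ::= S P a
step 2: stack=$ a P S  input=a b a a $  — expand S ::= a b
step 3: stack=$ a P b a  input=a b a a $  — match a
step 4: stack=$ a P b  input=b a a $  — match b
step 5: stack=$ a P  input=a a $  — expand P ::= a
step 6: stack=$ a a  input=a a $  — match a
step 7: stack=$ a  input=a $  — match a
Accept reached after 7 steps.

7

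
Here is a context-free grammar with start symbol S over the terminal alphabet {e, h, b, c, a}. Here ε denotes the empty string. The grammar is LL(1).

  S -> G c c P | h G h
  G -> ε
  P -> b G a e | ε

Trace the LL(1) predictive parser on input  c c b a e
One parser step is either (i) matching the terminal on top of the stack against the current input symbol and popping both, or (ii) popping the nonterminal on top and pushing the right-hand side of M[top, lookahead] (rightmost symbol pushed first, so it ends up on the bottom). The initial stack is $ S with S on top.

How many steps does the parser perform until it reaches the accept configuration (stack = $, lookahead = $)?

9

step 1: stack=$ S  input=c c b a e $  — expand S -> G c c P
step 2: stack=$ P c c G  input=c c b a e $  — expand G -> ε
step 3: stack=$ P c c  input=c c b a e $  — match c
step 4: stack=$ P c  input=c b a e $  — match c
step 5: stack=$ P  input=b a e $  — expand P -> b G a e
step 6: stack=$ e a G b  input=b a e $  — match b
step 7: stack=$ e a G  input=a e $  — expand G -> ε
step 8: stack=$ e a  input=a e $  — match a
step 9: stack=$ e  input=e $  — match e
Accept reached after 9 steps.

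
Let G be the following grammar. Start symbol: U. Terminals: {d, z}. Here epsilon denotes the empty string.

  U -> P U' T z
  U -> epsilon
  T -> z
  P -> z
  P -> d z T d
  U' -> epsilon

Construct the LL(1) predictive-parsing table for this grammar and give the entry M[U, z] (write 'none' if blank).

U -> P U' T z

FIRST(T) = {z}
FIRST(P) = {d, z}
FIRST(U') = {epsilon}
FIRST(U) = {epsilon, d, z}  (via P U' T z)
FOLLOW(U) includes $ since U is the start symbol.
FOLLOW(U): U appears on no right-hand side. Thus FOLLOW(U) = {$}.
For U -> P U' T z: FIRST(P U' T z) = {d, z}, so it goes in M[U, t] for t ∈ {d, z}.
For U -> epsilon: FIRST(epsilon) = {epsilon}, so it goes in M[U, t] for t ∈ {}; since epsilon ∈ FIRST, also for every t ∈ FOLLOW(U) = {$}.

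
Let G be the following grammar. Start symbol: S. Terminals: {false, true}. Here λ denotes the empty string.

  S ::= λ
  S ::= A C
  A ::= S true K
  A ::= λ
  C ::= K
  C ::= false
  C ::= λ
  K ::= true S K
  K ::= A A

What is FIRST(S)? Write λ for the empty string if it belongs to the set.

FIRST(S): from S::=λ we get {λ}; from S::=A C we get {λ, false, true}. So FIRST(S) = {λ, false, true}.
FIRST(A): from A::=S true K we get {false, true}; from A::=λ we get {λ}. So FIRST(A) = {λ, false, true}.
FIRST(K): from K::=true S K we get {true}; from K::=A A we get {λ, false, true}. So FIRST(K) = {λ, false, true}.
FIRST(C): from C::=K we get {λ, false, true}; from C::=false we get {false}; from C::=λ we get {λ}. So FIRST(C) = {λ, false, true}.

{λ, false, true}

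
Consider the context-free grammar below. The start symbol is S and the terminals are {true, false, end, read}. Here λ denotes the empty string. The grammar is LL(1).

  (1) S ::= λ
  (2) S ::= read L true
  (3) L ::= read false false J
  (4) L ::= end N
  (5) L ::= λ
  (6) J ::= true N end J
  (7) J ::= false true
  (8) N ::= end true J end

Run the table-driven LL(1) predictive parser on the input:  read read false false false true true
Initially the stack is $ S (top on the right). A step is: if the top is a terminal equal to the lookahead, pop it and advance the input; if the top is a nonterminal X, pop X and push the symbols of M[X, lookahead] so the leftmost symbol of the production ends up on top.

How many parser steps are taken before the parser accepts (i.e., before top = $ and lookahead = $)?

10

step 1: stack=$ S  input=read read false false false true true $  — expand S ::= read L true
step 2: stack=$ true L read  input=read read false false false true true $  — match read
step 3: stack=$ true L  input=read false false false true true $  — expand L ::= read false false J
step 4: stack=$ true J false false read  input=read false false false true true $  — match read
step 5: stack=$ true J false false  input=false false false true true $  — match false
step 6: stack=$ true J false  input=false false true true $  — match false
step 7: stack=$ true J  input=false true true $  — expand J ::= false true
step 8: stack=$ true true false  input=false true true $  — match false
step 9: stack=$ true true  input=true true $  — match true
step 10: stack=$ true  input=true $  — match true
Accept reached after 10 steps.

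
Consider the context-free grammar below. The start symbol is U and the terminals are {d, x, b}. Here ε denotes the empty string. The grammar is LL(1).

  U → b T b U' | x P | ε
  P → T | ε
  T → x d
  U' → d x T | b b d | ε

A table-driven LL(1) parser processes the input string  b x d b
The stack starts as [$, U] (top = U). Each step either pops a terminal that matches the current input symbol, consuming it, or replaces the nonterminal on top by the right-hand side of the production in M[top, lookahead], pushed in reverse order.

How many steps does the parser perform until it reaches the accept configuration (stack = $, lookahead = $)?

     Stack       Input      Action
  1  $ U         b x d b $  expand U → b T b U'
  2  $ U' b T b  b x d b $  match b
  3  $ U' b T    x d b $    expand T → x d
  4  $ U' b d x  x d b $    match x
  5  $ U' b d    d b $      match d
  6  $ U' b      b $        match b
  7  $ U'        $          expand U' → ε
Accept reached after 7 steps.

7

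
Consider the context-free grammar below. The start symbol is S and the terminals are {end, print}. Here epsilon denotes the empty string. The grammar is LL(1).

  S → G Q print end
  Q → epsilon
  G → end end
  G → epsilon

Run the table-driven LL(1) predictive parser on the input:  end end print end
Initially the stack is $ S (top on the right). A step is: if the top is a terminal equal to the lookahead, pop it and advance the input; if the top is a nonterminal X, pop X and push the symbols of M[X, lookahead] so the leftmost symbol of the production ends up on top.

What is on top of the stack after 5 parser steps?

step 1: stack=$ S  input=end end print end $  — expand S → G Q print end
step 2: stack=$ end print Q G  input=end end print end $  — expand G → end end
step 3: stack=$ end print Q end end  input=end end print end $  — match end
step 4: stack=$ end print Q end  input=end print end $  — match end
step 5: stack=$ end print Q  input=print end $  — expand Q → epsilon
Stack after step 5: $ end print (top = print).

print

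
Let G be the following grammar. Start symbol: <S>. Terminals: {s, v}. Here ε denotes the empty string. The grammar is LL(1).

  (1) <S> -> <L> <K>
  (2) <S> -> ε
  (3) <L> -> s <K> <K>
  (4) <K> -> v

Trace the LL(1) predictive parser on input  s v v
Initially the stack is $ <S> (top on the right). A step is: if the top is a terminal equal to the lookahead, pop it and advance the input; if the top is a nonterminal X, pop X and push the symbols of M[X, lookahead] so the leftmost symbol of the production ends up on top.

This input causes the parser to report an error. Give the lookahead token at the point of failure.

step 1: stack=$ <S>  input=s v v $  — expand <S> -> <L> <K>
step 2: stack=$ <K> <L>  input=s v v $  — expand <L> -> s <K> <K>
step 3: stack=$ <K> <K> <K> s  input=s v v $  — match s
step 4: stack=$ <K> <K> <K>  input=v v $  — expand <K> -> v
step 5: stack=$ <K> <K> v  input=v v $  — match v
step 6: stack=$ <K> <K>  input=v $  — expand <K> -> v
step 7: stack=$ <K> v  input=v $  — match v
step 8: stack=$ <K>  input=$  — error: M[<K>, $] is empty

$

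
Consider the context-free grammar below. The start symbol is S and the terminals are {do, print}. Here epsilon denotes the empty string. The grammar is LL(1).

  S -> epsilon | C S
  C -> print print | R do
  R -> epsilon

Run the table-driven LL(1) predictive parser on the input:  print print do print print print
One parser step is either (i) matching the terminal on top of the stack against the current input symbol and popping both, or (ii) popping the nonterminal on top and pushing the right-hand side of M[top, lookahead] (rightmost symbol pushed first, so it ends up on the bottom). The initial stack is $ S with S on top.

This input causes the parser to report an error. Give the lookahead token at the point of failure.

step 1: stack=$ S  input=print print do print print print $  — expand S -> C S
step 2: stack=$ S C  input=print print do print print print $  — expand C -> print print
step 3: stack=$ S print print  input=print print do print print print $  — match print
step 4: stack=$ S print  input=print do print print print $  — match print
step 5: stack=$ S  input=do print print print $  — expand S -> C S
step 6: stack=$ S C  input=do print print print $  — expand C -> R do
step 7: stack=$ S do R  input=do print print print $  — expand R -> epsilon
step 8: stack=$ S do  input=do print print print $  — match do
step 9: stack=$ S  input=print print print $  — expand S -> C S
step 10: stack=$ S C  input=print print print $  — expand C -> print print
step 11: stack=$ S print print  input=print print print $  — match print
step 12: stack=$ S print  input=print print $  — match print
step 13: stack=$ S  input=print $  — expand S -> C S
step 14: stack=$ S C  input=print $  — expand C -> print print
step 15: stack=$ S print print  input=print $  — match print
step 16: stack=$ S print  input=$  — error: top is terminal print but lookahead is $

$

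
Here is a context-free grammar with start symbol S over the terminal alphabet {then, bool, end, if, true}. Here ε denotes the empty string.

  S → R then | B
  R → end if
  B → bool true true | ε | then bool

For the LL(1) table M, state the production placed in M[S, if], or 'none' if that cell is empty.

FIRST(R) = {end}
FIRST(B) = {ε, bool, then}
FIRST(S) = {ε, bool, end, then}  (via R then, B)
FOLLOW(S) includes $ since S is the start symbol.
FOLLOW(S): S appears on no right-hand side. Thus FOLLOW(S) = {$}.
For S → R then: FIRST(R then) = {end}, so it goes in M[S, t] for t ∈ {end}.
For S → B: FIRST(B) = {ε, bool, then}, so it goes in M[S, t] for t ∈ {bool, then}; since ε ∈ FIRST, also for every t ∈ FOLLOW(S) = {$}.
None of these place a production in M[S, if].

none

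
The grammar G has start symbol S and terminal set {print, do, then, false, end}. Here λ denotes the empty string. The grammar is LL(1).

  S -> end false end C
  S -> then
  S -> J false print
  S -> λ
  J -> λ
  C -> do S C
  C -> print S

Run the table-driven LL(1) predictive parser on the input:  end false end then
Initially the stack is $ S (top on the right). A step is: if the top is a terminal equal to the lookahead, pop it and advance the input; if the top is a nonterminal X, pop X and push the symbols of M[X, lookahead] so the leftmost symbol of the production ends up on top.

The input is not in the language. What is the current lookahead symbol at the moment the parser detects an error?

     Stack              Input                 Action
  1  $ S                end false end then $  expand S -> end false end C
  2  $ C end false end  end false end then $  match end
  3  $ C end false      false end then $      match false
  4  $ C end            end then $            match end
  5  $ C                then $                error: M[C, then] is empty

then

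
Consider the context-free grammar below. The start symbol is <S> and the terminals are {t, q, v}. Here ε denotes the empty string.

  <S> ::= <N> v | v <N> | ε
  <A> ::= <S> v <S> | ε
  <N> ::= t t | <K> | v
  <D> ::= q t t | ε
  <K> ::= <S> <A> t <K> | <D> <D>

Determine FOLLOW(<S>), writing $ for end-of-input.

{$, q, t, v}

FIRST(<D>): from <D>::=q t t we get {q}; from <D>::=ε we get {ε}. So FIRST(<D>) = {ε, q}.
FIRST(<S>): from <S>::=<N> v we get {q, t, v}; from <S>::=v <N> we get {v}; from <S>::=ε we get {ε}. So FIRST(<S>) = {ε, q, t, v}.
FIRST(<A>): from <A>::=<S> v <S> we get {q, t, v}; from <A>::=ε we get {ε}. So FIRST(<A>) = {ε, q, t, v}.
FIRST(<K>): from <K>::=<S> <A> t <K> we get {q, t, v}; from <K>::=<D> <D> we get {ε, q}. So FIRST(<K>) = {ε, q, t, v}.
FIRST(<N>): from <N>::=t t we get {t}; from <N>::=<K> we get {ε, q, t, v}; from <N>::=v we get {v}. So FIRST(<N>) = {ε, q, t, v}.
FOLLOW(<S>) includes $ since <S> is the start symbol.
FOLLOW(<A>): in <K>::=<S> <A> t <K>, <A> is followed by t <K> with FIRST {t}. Thus FOLLOW(<A>) = {t}.
FOLLOW(<S>): in <A>::=<S> v <S> (occurrence 1), <S> is followed by v <S> with FIRST {v}; in <A>::=<S> v <S> (occurrence 2), the suffix after <S> is empty, so FOLLOW(<S>) ⊇ FOLLOW(<A>) = {t}; in <K>::=<S> <A> t <K>, <S> is followed by <A> t <K> with FIRST {q, t, v}. Thus FOLLOW(<S>) = {$, q, t, v}.
FOLLOW(<N>): in <S>::=<N> v, <N> is followed by v with FIRST {v}; in <S>::=v <N>, the suffix after <N> is empty, so FOLLOW(<N>) ⊇ FOLLOW(<S>) = {$, q, t, v}. Thus FOLLOW(<N>) = {$, q, t, v}.
FOLLOW(<K>): in <N>::=<K>, the suffix after <K> is empty, so FOLLOW(<K>) ⊇ FOLLOW(<N>) = {$, q, t, v}; in <K>::=<S> <A> t <K>, the suffix after <K> is empty (adds nothing new). Thus FOLLOW(<K>) = {$, q, t, v}.
FOLLOW(<D>): in <K>::=<D> <D> (occurrence 1), <D> is followed by <D> with FIRST {ε, q}; in <K>::=<D> <D> (occurrence 1), the suffix after <D> is nullable, so FOLLOW(<D>) ⊇ FOLLOW(<K>) = {$, q, t, v}; in <K>::=<D> <D> (occurrence 2), the suffix after <D> is empty, so FOLLOW(<D>) ⊇ FOLLOW(<K>) = {$, q, t, v}. Thus FOLLOW(<D>) = {$, q, t, v}.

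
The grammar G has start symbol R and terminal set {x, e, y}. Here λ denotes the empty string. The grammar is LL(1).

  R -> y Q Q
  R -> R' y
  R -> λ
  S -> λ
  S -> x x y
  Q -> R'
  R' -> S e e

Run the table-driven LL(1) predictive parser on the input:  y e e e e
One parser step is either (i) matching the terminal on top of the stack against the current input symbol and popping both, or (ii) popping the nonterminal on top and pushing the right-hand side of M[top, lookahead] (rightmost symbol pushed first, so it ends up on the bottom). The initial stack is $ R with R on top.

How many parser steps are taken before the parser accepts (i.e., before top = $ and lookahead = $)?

      Stack      Input        Action
   1  $ R        y e e e e $  expand R -> y Q Q
   2  $ Q Q y    y e e e e $  match y
   3  $ Q Q      e e e e $    expand Q -> R'
   4  $ Q R'     e e e e $    expand R' -> S e e
   5  $ Q e e S  e e e e $    expand S -> λ
   6  $ Q e e    e e e e $    match e
   7  $ Q e      e e e $      match e
   8  $ Q        e e $        expand Q -> R'
   9  $ R'       e e $        expand R' -> S e e
  10  $ e e S    e e $        expand S -> λ
  11  $ e e      e e $        match e
  12  $ e        e $          match e
Accept reached after 12 steps.

12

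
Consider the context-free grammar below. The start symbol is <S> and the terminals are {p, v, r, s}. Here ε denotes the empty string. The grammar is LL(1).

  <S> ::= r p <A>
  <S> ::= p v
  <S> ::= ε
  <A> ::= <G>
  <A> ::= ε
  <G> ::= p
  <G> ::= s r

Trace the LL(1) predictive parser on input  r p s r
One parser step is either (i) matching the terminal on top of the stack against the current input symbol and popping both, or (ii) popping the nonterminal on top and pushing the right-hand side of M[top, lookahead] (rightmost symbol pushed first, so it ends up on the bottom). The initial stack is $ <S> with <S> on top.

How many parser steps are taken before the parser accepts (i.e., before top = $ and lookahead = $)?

7

     Stack      Input      Action
  1  $ <S>      r p s r $  expand <S> ::= r p <A>
  2  $ <A> p r  r p s r $  match r
  3  $ <A> p    p s r $    match p
  4  $ <A>      s r $      expand <A> ::= <G>
  5  $ <G>      s r $      expand <G> ::= s r
  6  $ r s      s r $      match s
  7  $ r        r $        match r
Accept reached after 7 steps.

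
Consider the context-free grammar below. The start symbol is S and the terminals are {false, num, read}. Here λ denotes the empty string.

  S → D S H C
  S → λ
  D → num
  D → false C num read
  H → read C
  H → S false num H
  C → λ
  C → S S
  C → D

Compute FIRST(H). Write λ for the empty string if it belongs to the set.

{false, num, read}

FIRST(D): from D→num we get {num}; from D→false C num read we get {false}. So FIRST(D) = {false, num}.
FIRST(S): from S→D S H C we get {false, num}; from S→λ we get {λ}. So FIRST(S) = {λ, false, num}.
FIRST(H): from H→read C we get {read}; from H→S false num H we get {false, num}. So FIRST(H) = {false, num, read}.
FIRST(C): from C→λ we get {λ}; from C→S S we get {λ, false, num}; from C→D we get {false, num}. So FIRST(C) = {λ, false, num}.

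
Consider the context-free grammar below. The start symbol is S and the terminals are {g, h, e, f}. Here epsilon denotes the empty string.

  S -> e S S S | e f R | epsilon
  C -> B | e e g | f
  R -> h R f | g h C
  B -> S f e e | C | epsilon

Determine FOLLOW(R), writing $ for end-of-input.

{$, e, f}

FIRST(S) = {epsilon, e}
FIRST(R) = {g, h}
FIRST(C) = {epsilon, e, f}  (via B)
FIRST(B) = {epsilon, e, f}  (via S f e e, C)
FOLLOW(S) includes $ since S is the start symbol.
FOLLOW(S): in S->e S S S (occurrence 1), S is followed by S S with FIRST {epsilon, e}; in S->e S S S (occurrence 1), the suffix after S is nullable (adds nothing new); in S->e S S S (occurrence 2), S is followed by S with FIRST {epsilon, e}; in S->e S S S (occurrence 2), the suffix after S is nullable (adds nothing new); in S->e S S S (occurrence 3), the suffix after S is empty (adds nothing new); in B->S f e e, S is followed by f e e with FIRST {f}. Thus FOLLOW(S) = {$, e, f}.
FOLLOW(R): in S->e f R, the suffix after R is empty, so FOLLOW(R) ⊇ FOLLOW(S) = {$, e, f}; in R->h R f, R is followed by f with FIRST {f}. Thus FOLLOW(R) = {$, e, f}.
FOLLOW(C): in R->g h C, the suffix after C is empty, so FOLLOW(C) ⊇ FOLLOW(R) = {$, e, f}; in B->C, the suffix after C is empty, so FOLLOW(C) ⊇ FOLLOW(B) = {$, e, f}. Thus FOLLOW(C) = {$, e, f}.
FOLLOW(B): in C->B, the suffix after B is empty, so FOLLOW(B) ⊇ FOLLOW(C) = {$, e, f}. Thus FOLLOW(B) = {$, e, f}.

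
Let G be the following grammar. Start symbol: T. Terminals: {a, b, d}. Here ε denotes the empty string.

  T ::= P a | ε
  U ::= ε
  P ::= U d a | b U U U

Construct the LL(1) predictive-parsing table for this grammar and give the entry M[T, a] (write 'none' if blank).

none

FIRST(U): from U::=ε we get {ε}. So FIRST(U) = {ε}.
FIRST(P): from P::=U d a we get {d}; from P::=b U U U we get {b}. So FIRST(P) = {b, d}.
FIRST(T): from T::=P a we get {b, d}; from T::=ε we get {ε}. So FIRST(T) = {ε, b, d}.
FOLLOW(T) includes $ since T is the start symbol.
FOLLOW(T): T appears on no right-hand side. Thus FOLLOW(T) = {$}.
For T ::= P a: FIRST(P a) = {b, d}, so it goes in M[T, t] for t ∈ {b, d}.
For T ::= ε: FIRST(ε) = {ε}, so it goes in M[T, t] for t ∈ {}; since ε ∈ FIRST, also for every t ∈ FOLLOW(T) = {$}.
None of these place a production in M[T, a].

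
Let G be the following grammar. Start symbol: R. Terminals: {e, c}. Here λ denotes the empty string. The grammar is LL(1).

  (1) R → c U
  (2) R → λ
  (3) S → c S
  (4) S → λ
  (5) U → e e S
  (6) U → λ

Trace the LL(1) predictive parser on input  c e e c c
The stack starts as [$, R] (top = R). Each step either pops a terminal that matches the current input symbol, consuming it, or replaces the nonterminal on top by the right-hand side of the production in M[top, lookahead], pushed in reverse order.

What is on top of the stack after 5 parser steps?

S

step 1: stack=$ R  input=c e e c c $  — expand R → c U
step 2: stack=$ U c  input=c e e c c $  — match c
step 3: stack=$ U  input=e e c c $  — expand U → e e S
step 4: stack=$ S e e  input=e e c c $  — match e
step 5: stack=$ S e  input=e c c $  — match e
Stack after step 5: $ S (top = S).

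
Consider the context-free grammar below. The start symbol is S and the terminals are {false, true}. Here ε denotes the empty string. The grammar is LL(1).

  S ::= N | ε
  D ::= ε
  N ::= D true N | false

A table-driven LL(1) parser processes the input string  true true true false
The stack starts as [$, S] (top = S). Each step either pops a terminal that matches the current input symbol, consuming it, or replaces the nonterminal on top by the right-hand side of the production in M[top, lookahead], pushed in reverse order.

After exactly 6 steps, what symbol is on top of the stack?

     Stack       Input                   Action
  1  $ S         true true true false $  expand S ::= N
  2  $ N         true true true false $  expand N ::= D true N
  3  $ N true D  true true true false $  expand D ::= ε
  4  $ N true    true true true false $  match true
  5  $ N         true true false $       expand N ::= D true N
  6  $ N true D  true true false $       expand D ::= ε
Stack after step 6: $ N true (top = true).

true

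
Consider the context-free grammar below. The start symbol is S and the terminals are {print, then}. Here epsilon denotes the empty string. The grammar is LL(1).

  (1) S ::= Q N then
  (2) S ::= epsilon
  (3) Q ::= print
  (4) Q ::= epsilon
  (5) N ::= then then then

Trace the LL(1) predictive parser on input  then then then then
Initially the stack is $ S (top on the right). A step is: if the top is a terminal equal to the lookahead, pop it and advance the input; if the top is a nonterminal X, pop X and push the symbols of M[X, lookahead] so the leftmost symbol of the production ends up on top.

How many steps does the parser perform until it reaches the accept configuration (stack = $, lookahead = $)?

7

step 1: stack=$ S  input=then then then then $  — expand S ::= Q N then
step 2: stack=$ then N Q  input=then then then then $  — expand Q ::= epsilon
step 3: stack=$ then N  input=then then then then $  — expand N ::= then then then
step 4: stack=$ then then then then  input=then then then then $  — match then
step 5: stack=$ then then then  input=then then then $  — match then
step 6: stack=$ then then  input=then then $  — match then
step 7: stack=$ then  input=then $  — match then
Accept reached after 7 steps.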